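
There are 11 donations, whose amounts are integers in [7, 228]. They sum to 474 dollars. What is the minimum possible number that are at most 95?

Let j be the number exceeding 95. Then the total is ≥ 96·j + 7·(11 − j) = 77 + 89j.
So 89j ≤ 397 and j ≤ 4; hence at least 11 − 4 = 7 are ≤ 95.
Exactly 7 works: 7 values at 7 and 4 at 96 total 433; raise one of the low values by 41 (still ≤ 95) to hit 474.

7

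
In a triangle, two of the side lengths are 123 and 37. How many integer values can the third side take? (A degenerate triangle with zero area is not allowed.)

The triangle inequality gives |123 − 37| < c < 123 + 37, i.e. 86 < c < 160.
So c can be any integer from 87 to 159: 73 values.

73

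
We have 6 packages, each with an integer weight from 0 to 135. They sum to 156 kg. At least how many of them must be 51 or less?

3

Each value above 51 is at least 52, contributing at least 52 − 0 = 52 above the floor 0.
The sum exceeds the floor total 0 by 156, so at most ⌊156/52⌋ = 3 exceed 51, and at least 3 are ≤ 51.
Exactly 3 works: 3 values at 0 and 3 at 52 total 156.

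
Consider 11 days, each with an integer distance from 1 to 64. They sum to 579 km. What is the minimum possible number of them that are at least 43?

6

If only k of them are at least 43, the other 11 − k are at most 42, so the total is at most k·64 + (11 − k)·42.
This must reach 579, so k·64 + (11 − k)·42 ≥ 579, giving k ≥ 6.
Exactly 6 works: 6 values at 64 and 5 at 42 total 594; lower one of the high values by 15 (still ≥ 43) to hit 579.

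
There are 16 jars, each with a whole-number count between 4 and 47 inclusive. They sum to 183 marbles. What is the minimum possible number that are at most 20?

Each value above 20 is at least 21, contributing at least 21 − 4 = 17 above the floor 4.
The sum exceeds the floor total 64 by 119, so at most ⌊119/17⌋ = 7 exceed 20, and at least 9 are ≤ 20.
Exactly 9 works: 9 values at 4 and 7 at 21 total 183.

9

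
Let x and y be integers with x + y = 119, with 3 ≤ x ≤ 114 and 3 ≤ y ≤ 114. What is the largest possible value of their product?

3540

For a fixed sum, the product xy is largest when x and y are as close as possible.
Taking x = 59 and y = 60 (both in [3, 114]) gives xy = 3540.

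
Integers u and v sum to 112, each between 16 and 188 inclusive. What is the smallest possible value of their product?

1536

For a fixed sum, uv is smallest when u and v are as far apart as possible.
The extreme feasible split is u = 16, v = 96, giving uv = 1536.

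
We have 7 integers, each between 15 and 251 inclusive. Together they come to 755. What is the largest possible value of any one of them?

251

Maximizing one value means minimizing the remaining 6.
The other 6 contribute at least 6 × 15 = 90, leaving at most 755 − 90 = 665.
But each integer is capped at 251, so the maximum is 251.
Achievable: one at 251 and the other 6 totalling 504, which fits since 6 × 15 ≤ 504 ≤ 6 × 251.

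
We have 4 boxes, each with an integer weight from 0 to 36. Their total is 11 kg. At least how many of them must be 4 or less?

If only k of them are at most 4, the other 4 − k are at least 5, so the total is at least (4 − k)·5 + k·0.
This is ≤ 11, so (4 − k)·5 + 0k ≤ 11, which gives k ≥ 2.
Exactly 2 works: 2 values at 0 and 2 at 5 total 10; raise one of the low values by 1 (still ≤ 4) to hit 11.

2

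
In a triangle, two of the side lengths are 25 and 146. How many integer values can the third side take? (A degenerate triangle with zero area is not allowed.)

49

The triangle inequality gives |25 − 146| < c < 25 + 146, i.e. 121 < c < 171.
So c can be any integer from 122 to 170: 49 values.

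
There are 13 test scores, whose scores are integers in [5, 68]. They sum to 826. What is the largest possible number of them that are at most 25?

1

Suppose k of them are at most 25. Those contribute at most 25 each and the rest at most 68 each.
So the total is at most 25k + 68(13 − k) = 884 − 43k. This must still be ≥ 826, so k ≤ 1.
k = 1 is achieved by 1 value at 25 and 12 at 68, total 841; lower one of the 68's by 15 (still > 25) to reach 826.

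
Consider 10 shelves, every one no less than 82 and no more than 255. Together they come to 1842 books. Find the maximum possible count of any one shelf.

To make one shelf as large as possible, make the other 9 as small as possible.
The other 9 contribute at least 9 × 82 = 738, leaving at most 1842 − 738 = 1104.
But each shelf is capped at 255, so the maximum is 255.
Achievable: one at 255 and the other 9 totalling 1587, which fits since 9 × 82 ≤ 1587 ≤ 9 × 255.

255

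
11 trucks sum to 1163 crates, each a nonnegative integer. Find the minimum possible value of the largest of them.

106

If every one of the 11 were at most 105, the total would be at most 11 × 105 = 1155 < 1163.
Taking 3 copies of 105 and 8 copies of 106 gives exactly 1163, so 106 is attained.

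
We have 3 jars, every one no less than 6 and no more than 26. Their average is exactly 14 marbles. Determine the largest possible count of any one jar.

26

To make one jar as large as possible, make the other 2 as small as possible.
The total is 3 × 14 = 42.
The other 2 contribute at least 2 × 6 = 12, leaving at most 42 − 12 = 30.
But each jar is capped at 26, so the maximum is 26.
Achievable: one at 26 and the other 2 totalling 16, which fits since 2 × 6 ≤ 16 ≤ 2 × 26.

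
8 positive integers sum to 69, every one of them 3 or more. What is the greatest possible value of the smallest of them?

8

If every one of the 8 were at least 9, the total would be at least 8 × 9 = 72 > 69.
Equality holds with 3 values of 8 and 5 values of 9.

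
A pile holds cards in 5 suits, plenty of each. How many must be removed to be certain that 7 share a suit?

In the worst case you draw 6 of each of the 5 suits: 5 × 6 = 30.
One more forces 7 of some suit, so 30 + 1 = 31.

31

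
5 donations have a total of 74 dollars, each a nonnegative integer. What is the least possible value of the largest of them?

If every one of the 5 were at most 14, the total would be at most 5 × 14 = 70 < 74.
Taking 1 copy of 14 and 4 copies of 15 gives exactly 74, so 15 is attained.

15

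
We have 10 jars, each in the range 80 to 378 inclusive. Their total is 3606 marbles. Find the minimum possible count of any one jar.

To make one jar as small as possible, make the other 9 as large as possible.
The other 9 contribute at most 9 × 378 = 3402, leaving at least 3606 − 3402 = 204.
Since 204 ≥ 80, this is achievable: one at 204 and 9 at 378.

204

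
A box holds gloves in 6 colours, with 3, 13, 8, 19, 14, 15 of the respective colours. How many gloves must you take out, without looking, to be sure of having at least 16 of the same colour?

In the worst case you take as many as possible of each colour without reaching 16: 3 + 13 + 8 + 15 + 14 + 15 = 68.
The next one must give 16 of some colour, so 68 + 1 = 69.

69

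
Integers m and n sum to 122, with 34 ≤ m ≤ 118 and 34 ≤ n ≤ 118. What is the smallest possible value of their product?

2992

mn = m(122 − m) is concave in m, so over [34, 88] it is minimized at an endpoint.
At the endpoint m = 34, n = 122 − 34 = 88, so mn = 34 × 88 = 2992.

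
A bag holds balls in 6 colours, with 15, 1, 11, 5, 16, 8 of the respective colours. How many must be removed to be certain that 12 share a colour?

In the worst case you take as many as possible of each colour without reaching 12: 11 + 1 + 11 + 5 + 11 + 8 = 47.
The next one must give 12 of some colour, so 47 + 1 = 48.

48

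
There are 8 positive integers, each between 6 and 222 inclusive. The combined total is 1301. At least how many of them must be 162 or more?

1

Each value short of 162 is at most 161, costing at least 222 − 161 = 61 against the maximum total of 1776.
We can afford to lose at most 1776 − 1301 = 475, so at most ⌊475/61⌋ = 7 fall short, and at least 1 are ≥ 162.
Exactly 1 works: 1 value at 222 and 7 at 161 total 1349; lower one of the high values by 48 (still ≥ 162) to hit 1301.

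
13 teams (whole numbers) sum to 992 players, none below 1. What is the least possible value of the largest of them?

The average is 992/13 > 76, so not all 13 can be 76 or less; the largest is ≥ 77.
Equality holds with 4 values of 77 and 9 values of 76.

77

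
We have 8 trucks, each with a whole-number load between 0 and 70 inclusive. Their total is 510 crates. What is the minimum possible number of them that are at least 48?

Suppose at most 8 − j of them reach 48; then j values are ≤ 47 and the rest ≤ 70.
The total is then ≤ 47·j + 70·(8 − j) = 560 − 23j. For this to be ≥ 510 we need j ≤ 2, so at least 8 − 2 = 6 must reach 48.
Exactly 6 works: 6 values at 70 and 2 at 47 total 514; lower one of the high values by 4 (still ≥ 48) to hit 510.

6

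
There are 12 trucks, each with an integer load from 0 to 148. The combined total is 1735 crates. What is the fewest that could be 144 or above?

Suppose at most 12 − j of them reach 144; then j values are ≤ 143 and the rest ≤ 148.
The total is then ≤ 143·j + 148·(12 − j) = 1776 − 5j. For this to be ≥ 1735 we need j ≤ 8, so at least 12 − 8 = 4 must reach 144.
Exactly 4 works: 4 values at 148 and 8 at 143 total 1736; lower one of the high values by 1 (still ≥ 144) to hit 1735.

4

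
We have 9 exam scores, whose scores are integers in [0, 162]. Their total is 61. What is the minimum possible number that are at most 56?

Each value above 56 is at least 57, contributing at least 57 − 0 = 57 above the floor 0.
The sum exceeds the floor total 0 by 61, so at most ⌊61/57⌋ = 1 exceed 56, and at least 8 are ≤ 56.
Exactly 8 works: 8 values at 0 and 1 at 57 total 57; raise one of the low values by 4 (still ≤ 56) to hit 61.

8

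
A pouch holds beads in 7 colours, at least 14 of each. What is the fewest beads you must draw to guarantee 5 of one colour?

In the worst case you draw 4 of each of the 7 colours: 7 × 4 = 28.
One more forces 5 of some colour, so 28 + 1 = 29.

29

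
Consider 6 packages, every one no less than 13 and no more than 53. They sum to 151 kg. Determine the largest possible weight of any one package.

Maximizing one value means minimizing the remaining 5.
The other 5 contribute at least 5 × 13 = 65, leaving at most 151 − 65 = 86.
But each package is capped at 53, so the maximum is 53.
Achievable: one at 53 and the other 5 totalling 98, which fits since 5 × 13 ≤ 98 ≤ 5 × 53.

53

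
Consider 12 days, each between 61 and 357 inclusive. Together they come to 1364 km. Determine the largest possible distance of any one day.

357

Maximizing one value means minimizing the remaining 11.
The other 11 contribute at least 11 × 61 = 671, leaving at most 1364 − 671 = 693.
But each day is capped at 357, so the maximum is 357.
Achievable: one at 357 and the other 11 totalling 1007, which fits since 11 × 61 ≤ 1007 ≤ 11 × 357.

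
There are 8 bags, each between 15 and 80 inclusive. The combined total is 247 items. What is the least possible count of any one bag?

15

Minimizing one value means maximizing the remaining 7.
The other 7 can take up 7 × 80 = 560 ≥ 247 − 15, so one bag can sit at its floor of 15.
Achievable: one at 15 and the other 7 totalling 232, which fits since 7 × 15 ≤ 232 ≤ 7 × 80.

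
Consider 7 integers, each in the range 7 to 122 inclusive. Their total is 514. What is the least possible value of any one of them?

7

To make one integer as small as possible, make the other 6 as large as possible.
The other 6 can take up 6 × 122 = 732 ≥ 514 − 7, so one integer can sit at its floor of 7.
Achievable: one at 7 and the other 6 totalling 507, which fits since 6 × 7 ≤ 507 ≤ 6 × 122.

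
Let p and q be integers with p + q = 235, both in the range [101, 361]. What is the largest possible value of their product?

13806

For a fixed sum, the product pq is largest when p and q are as close as possible.
Taking p = 117 and q = 118 (both in [101, 361]) gives pq = 13806.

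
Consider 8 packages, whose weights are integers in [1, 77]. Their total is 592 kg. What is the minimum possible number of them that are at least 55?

If only k of them are at least 55, the other 8 − k are at most 54, so the total is at most k·77 + (8 − k)·54.
This must reach 592, so k·77 + (8 − k)·54 ≥ 592, giving k ≥ 7.
Exactly 7 works: 7 values at 77 and 1 at 54 total 593; lower one of the high values by 1 (still ≥ 55) to hit 592.

7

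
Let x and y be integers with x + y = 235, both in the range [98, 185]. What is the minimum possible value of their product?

For a fixed sum, xy is smallest when x and y are as far apart as possible.
At the endpoint x = 98, y = 235 − 98 = 137, so xy = 98 × 137 = 13426.

13426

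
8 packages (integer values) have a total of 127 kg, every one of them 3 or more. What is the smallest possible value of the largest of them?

Some value must be at least ⌈127/8⌉ = 16, since 8 × 15 = 120 < 127.
Equality holds with 7 values of 16 and 1 value of 15.

16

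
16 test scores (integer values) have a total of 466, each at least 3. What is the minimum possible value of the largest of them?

If every one of the 16 were at most 29, the total would be at most 16 × 29 = 464 < 466.
Equality holds with 2 values of 30 and 14 values of 29.

30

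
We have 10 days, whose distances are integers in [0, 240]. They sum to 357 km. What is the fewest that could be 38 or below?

Each value above 38 is at least 39, contributing at least 39 − 0 = 39 above the floor 0.
The sum exceeds the floor total 0 by 357, so at most ⌊357/39⌋ = 9 exceed 38, and at least 1 are ≤ 38.
Exactly 1 works: 1 value at 0 and 9 at 39 total 351; raise one of the low values by 6 (still ≤ 38) to hit 357.

1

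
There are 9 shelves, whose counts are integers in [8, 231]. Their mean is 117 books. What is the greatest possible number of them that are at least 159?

The total is 9 × 117 = 1053.
With k values at 159 or above and the rest at least 8, the sum is at least 72 + 151k.
Since the sum is 1053, we need 151k ≤ 981, i.e. k ≤ 6.
k = 6 is achieved by 6 values at 159 and 3 at 8, total 978; add 75 to one value (staying below 159) to reach 1053.

6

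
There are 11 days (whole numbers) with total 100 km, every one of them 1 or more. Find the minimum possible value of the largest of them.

The average is 100/11 > 9, so not all 11 can be 9 or less; the largest is ≥ 10.
Achievable: 1 of them at 10 and 10 at 9 total 100.

10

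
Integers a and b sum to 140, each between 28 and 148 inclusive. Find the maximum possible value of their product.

4900

With a + b fixed, ab peaks when the two are closest together.
Taking a = 70 and b = 70 (both in [28, 148]) gives ab = 4900.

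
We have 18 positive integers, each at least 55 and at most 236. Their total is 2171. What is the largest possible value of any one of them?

236

To make one integer as large as possible, make the other 17 as small as possible.
The other 17 contribute at least 17 × 55 = 935, leaving at most 2171 − 935 = 1236.
But each integer is capped at 236, so the maximum is 236.
Achievable: one at 236 and the other 17 totalling 1935, which fits since 17 × 55 ≤ 1935 ≤ 17 × 236.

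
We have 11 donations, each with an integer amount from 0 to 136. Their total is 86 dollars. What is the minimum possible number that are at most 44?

If only k of them are at most 44, the other 11 − k are at least 45, so the total is at least (11 − k)·45 + k·0.
This is ≤ 86, so (11 − k)·45 + 0k ≤ 86, which gives k ≥ 10.
Exactly 10 works: 10 values at 0 and 1 at 45 total 45; raise one of the low values by 41 (still ≤ 44) to hit 86.

10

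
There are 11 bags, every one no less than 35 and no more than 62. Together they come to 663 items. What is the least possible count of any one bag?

43

Minimizing one value means maximizing the remaining 10.
The other 10 contribute at most 10 × 62 = 620, leaving at least 663 − 620 = 43.
Since 43 ≥ 35, this is achievable: one at 43 and 10 at 62.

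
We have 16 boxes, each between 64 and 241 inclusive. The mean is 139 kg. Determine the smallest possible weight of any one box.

64

Minimizing one value means maximizing the remaining 15.
The total is 16 × 139 = 2224.
The other 15 can take up 15 × 241 = 3615 ≥ 2224 − 64, so one box can sit at its floor of 64.
Achievable: one at 64 and the other 15 totalling 2160, which fits since 15 × 64 ≤ 2160 ≤ 15 × 241.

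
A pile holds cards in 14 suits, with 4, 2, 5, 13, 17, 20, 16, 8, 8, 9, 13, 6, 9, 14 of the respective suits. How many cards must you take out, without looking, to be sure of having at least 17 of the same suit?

140

In the worst case you take as many as possible of each suit without reaching 17: 4 + 2 + 5 + 13 + 16 + 16 + 16 + 8 + 8 + 9 + 13 + 6 + 9 + 14 = 139.
The next one must give 17 of some suit, so 139 + 1 = 140.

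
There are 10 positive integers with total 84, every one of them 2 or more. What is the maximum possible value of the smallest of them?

8

If every one of the 10 were at least 9, the total would be at least 10 × 9 = 90 > 84.
Equality holds with 6 values of 8 and 4 values of 9.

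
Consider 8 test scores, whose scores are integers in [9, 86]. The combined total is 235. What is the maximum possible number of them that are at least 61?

With k values at 61 or above and the rest at least 9, the sum is at least 72 + 52k.
Since the sum is 235, we need 52k ≤ 163, i.e. k ≤ 3.
k = 3 is achieved by 3 values at 61 and 5 at 9, total 228; add 7 to one value (staying below 61) to reach 235.

3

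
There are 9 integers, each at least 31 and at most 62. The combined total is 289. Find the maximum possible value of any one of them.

To make one integer as large as possible, make the other 8 as small as possible.
The other 8 contribute at least 8 × 31 = 248, leaving at most 289 − 248 = 41.
Since 41 ≤ 62, this is achievable: one at 41 and 8 at 31.

41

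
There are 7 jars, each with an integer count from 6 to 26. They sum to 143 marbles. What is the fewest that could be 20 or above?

Suppose at most 7 − j of them reach 20; then j values are ≤ 19 and the rest ≤ 26.
The total is then ≤ 19·j + 26·(7 − j) = 182 − 7j. For this to be ≥ 143 we need j ≤ 5, so at least 7 − 5 = 2 must reach 20.
Exactly 2 works: 2 values at 26 and 5 at 19 total 147; lower one of the high values by 4 (still ≥ 20) to hit 143.

2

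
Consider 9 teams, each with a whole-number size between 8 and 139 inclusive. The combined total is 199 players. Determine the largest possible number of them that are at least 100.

With k values at 100 or above and the rest at least 8, the sum is at least 72 + 92k.
Since the sum is 199, we need 92k ≤ 127, i.e. k ≤ 1.
k = 1 is achieved by 1 value at 100 and 8 at 8, total 164; add 35 to one value (staying below 100) to reach 199.

1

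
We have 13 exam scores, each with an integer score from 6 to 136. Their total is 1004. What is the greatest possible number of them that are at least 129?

7

Suppose k of them are at least 129. Those contribute at least 129 each and the other 13 − k at least 6 each.
So the total is at least 129k + 6(13 − k) = 78 + 123k. This must be ≤ 1004, giving k ≤ 7.
k = 7 is achieved by 7 values at 129 and 6 at 6, total 939; add 65 to one value (staying below 129) to reach 1004.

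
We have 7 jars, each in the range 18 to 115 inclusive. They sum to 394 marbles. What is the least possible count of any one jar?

To make one jar as small as possible, make the other 6 as large as possible.
The other 6 can take up 6 × 115 = 690 ≥ 394 − 18, so one jar can sit at its floor of 18.
Achievable: one at 18 and the other 6 totalling 376, which fits since 6 × 18 ≤ 376 ≤ 6 × 115.

18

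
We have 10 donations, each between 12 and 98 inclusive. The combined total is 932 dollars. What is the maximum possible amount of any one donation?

Maximizing one value means minimizing the remaining 9.
The other 9 contribute at least 9 × 12 = 108, leaving at most 932 − 108 = 824.
But each donation is capped at 98, so the maximum is 98.
Achievable: one at 98 and the other 9 totalling 834, which fits since 9 × 12 ≤ 834 ≤ 9 × 98.

98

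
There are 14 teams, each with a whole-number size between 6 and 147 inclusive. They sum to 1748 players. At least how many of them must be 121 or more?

Each value short of 121 is at most 120, costing at least 147 − 120 = 27 against the maximum total of 2058.
We can afford to lose at most 2058 − 1748 = 310, so at most ⌊310/27⌋ = 11 fall short, and at least 3 are ≥ 121.
Exactly 3 works: 3 values at 147 and 11 at 120 total 1761; lower one of the high values by 13 (still ≥ 121) to hit 1748.

3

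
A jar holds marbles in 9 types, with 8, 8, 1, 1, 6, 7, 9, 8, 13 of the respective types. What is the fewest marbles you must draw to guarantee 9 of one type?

56

In the worst case you take as many as possible of each type without reaching 9: 8 + 8 + 1 + 1 + 6 + 7 + 8 + 8 + 8 = 55.
The next one must give 9 of some type, so 55 + 1 = 56.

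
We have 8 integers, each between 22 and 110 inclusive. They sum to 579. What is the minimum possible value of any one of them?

22

Minimizing one value means maximizing the remaining 7.
The other 7 can take up 7 × 110 = 770 ≥ 579 − 22, so one integer can sit at its floor of 22.
Achievable: one at 22 and the other 7 totalling 557, which fits since 7 × 22 ≤ 557 ≤ 7 × 110.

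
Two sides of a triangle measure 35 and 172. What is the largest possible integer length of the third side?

The third side must be less than 35 + 172 = 207.
The largest integer below 207 is 206.

206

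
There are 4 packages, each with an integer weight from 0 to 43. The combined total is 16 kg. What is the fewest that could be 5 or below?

Each value above 5 is at least 6, contributing at least 6 − 0 = 6 above the floor 0.
The sum exceeds the floor total 0 by 16, so at most ⌊16/6⌋ = 2 exceed 5, and at least 2 are ≤ 5.
Exactly 2 works: 2 values at 0 and 2 at 6 total 12; raise one of the low values by 4 (still ≤ 5) to hit 16.

2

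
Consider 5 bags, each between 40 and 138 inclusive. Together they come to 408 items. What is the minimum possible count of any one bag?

Minimizing one value means maximizing the remaining 4.
The other 4 can take up 4 × 138 = 552 ≥ 408 − 40, so one bag can sit at its floor of 40.
Achievable: one at 40 and the other 4 totalling 368, which fits since 4 × 40 ≤ 368 ≤ 4 × 138.

40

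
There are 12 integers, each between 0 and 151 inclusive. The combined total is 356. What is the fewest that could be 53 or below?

6

Let j be the number exceeding 53. Then the total is ≥ 54·j + 0·(12 − j) = 0 + 54j.
So 54j ≤ 356 and j ≤ 6; hence at least 12 − 6 = 6 are ≤ 53.
Exactly 6 works: 6 values at 0 and 6 at 54 total 324; raise one of the low values by 32 (still ≤ 53) to hit 356.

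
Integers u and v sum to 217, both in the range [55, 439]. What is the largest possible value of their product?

11772

uv = u(217 − u) is maximized when u is as near 217/2 as the bounds allow.
Taking u = 108 and v = 109 (both in [55, 439]) gives uv = 11772.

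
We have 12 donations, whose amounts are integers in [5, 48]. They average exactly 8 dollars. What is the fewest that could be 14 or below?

9

The total is 12 × 8 = 96.
Each value above 14 is at least 15, contributing at least 15 − 5 = 10 above the floor 5.
The sum exceeds the floor total 60 by 36, so at most ⌊36/10⌋ = 3 exceed 14, and at least 9 are ≤ 14.
Exactly 9 works: 9 values at 5 and 3 at 15 total 90; raise one of the low values by 6 (still ≤ 14) to hit 96.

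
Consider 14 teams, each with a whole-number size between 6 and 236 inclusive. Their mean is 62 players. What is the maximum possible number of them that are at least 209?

3

The total is 14 × 62 = 868.
Suppose k of them are at least 209. Those contribute at least 209 each and the other 14 − k at least 6 each.
So the total is at least 209k + 6(14 − k) = 84 + 203k. This must be ≤ 868, giving k ≤ 3.
k = 3 is achieved by 3 values at 209 and 11 at 6, total 693; add 175 to one value (staying below 209) to reach 868.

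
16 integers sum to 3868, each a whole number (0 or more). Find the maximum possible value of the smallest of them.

The 16 values sum to 3868, so their minimum is at most ⌊3868/16⌋ = 241.
Equality holds with 4 values of 241 and 12 values of 242.

241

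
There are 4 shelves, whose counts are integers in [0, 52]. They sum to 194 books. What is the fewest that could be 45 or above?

Suppose at most 4 − j of them reach 45; then j values are ≤ 44 and the rest ≤ 52.
The total is then ≤ 44·j + 52·(4 − j) = 208 − 8j. For this to be ≥ 194 we need j ≤ 1, so at least 4 − 1 = 3 must reach 45.
Exactly 3 works: 3 values at 52 and 1 at 44 total 200; lower one of the high values by 6 (still ≥ 45) to hit 194.

3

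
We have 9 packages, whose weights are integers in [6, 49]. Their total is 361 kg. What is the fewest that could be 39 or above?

Suppose at most 9 − j of them reach 39; then j values are ≤ 38 and the rest ≤ 49.
The total is then ≤ 38·j + 49·(9 − j) = 441 − 11j. For this to be ≥ 361 we need j ≤ 7, so at least 9 − 7 = 2 must reach 39.
Exactly 2 works: 2 values at 49 and 7 at 38 total 364; lower one of the high values by 3 (still ≥ 39) to hit 361.

2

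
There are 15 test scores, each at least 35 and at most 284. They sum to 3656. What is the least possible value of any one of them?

35

To make one score as small as possible, make the other 14 as large as possible.
The other 14 can take up 14 × 284 = 3976 ≥ 3656 − 35, so one score can sit at its floor of 35.
Achievable: one at 35 and the other 14 totalling 3621, which fits since 14 × 35 ≤ 3621 ≤ 14 × 284.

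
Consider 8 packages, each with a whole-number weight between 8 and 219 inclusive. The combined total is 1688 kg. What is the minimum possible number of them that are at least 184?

Each value short of 184 is at most 183, costing at least 219 − 183 = 36 against the maximum total of 1752.
We can afford to lose at most 1752 − 1688 = 64, so at most ⌊64/36⌋ = 1 fall short, and at least 7 are ≥ 184.
Exactly 7 works: 7 values at 219 and 1 at 183 total 1716; lower one of the high values by 28 (still ≥ 184) to hit 1688.

7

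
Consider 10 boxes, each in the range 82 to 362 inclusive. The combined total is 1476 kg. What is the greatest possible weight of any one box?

To make one box as large as possible, make the other 9 as small as possible.
The other 9 contribute at least 9 × 82 = 738, leaving at most 1476 − 738 = 738.
But each box is capped at 362, so the maximum is 362.
Achievable: one at 362 and the other 9 totalling 1114, which fits since 9 × 82 ≤ 1114 ≤ 9 × 362.

362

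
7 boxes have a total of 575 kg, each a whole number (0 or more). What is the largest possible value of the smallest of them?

The 7 values sum to 575, so their minimum is at most ⌊575/7⌋ = 82.
Achievable: 6 of them at 82 and 1 at 83 total 575.

82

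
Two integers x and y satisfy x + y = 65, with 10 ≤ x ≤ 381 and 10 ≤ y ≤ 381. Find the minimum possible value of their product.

xy = x(65 − x) is concave in x, so over [10, 55] it is minimized at an endpoint.
At the endpoint x = 10, y = 65 − 10 = 55, so xy = 10 × 55 = 550.

550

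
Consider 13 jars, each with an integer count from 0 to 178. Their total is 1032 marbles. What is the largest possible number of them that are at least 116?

Suppose k of them are at least 116. Those contribute at least 116 each and the other 13 − k at least 0 each.
So the total is at least 116k + 0(13 − k) = 0 + 116k. This must be ≤ 1032, giving k ≤ 8.
k = 8 is achieved by 8 values at 116 and 5 at 0, total 928; add 104 to one value (staying below 116) to reach 1032.

8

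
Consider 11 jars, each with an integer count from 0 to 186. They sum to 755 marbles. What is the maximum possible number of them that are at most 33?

Each value at 33 or below falls at least 186 − 33 = 153 short of the ceiling 186.
The ceiling total is 11 × 186 = 2046, and we need 755, so at most ⌊(2046 − 755)/153⌋ = 8 can be that low.
k = 8 is achieved by 8 values at 33 and 3 at 186, total 822; lower one of the 186's by 67 (still > 33) to reach 755.

8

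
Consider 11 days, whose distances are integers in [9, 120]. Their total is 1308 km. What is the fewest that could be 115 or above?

Suppose at most 11 − j of them reach 115; then j values are ≤ 114 and the rest ≤ 120.
The total is then ≤ 114·j + 120·(11 − j) = 1320 − 6j. For this to be ≥ 1308 we need j ≤ 2, so at least 11 − 2 = 9 must reach 115.
Exactly 9 works: 9 values at 120 and 2 at 114 total 1308.

9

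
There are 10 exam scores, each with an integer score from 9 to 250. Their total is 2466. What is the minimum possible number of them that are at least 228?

Each value short of 228 is at most 227, costing at least 250 − 227 = 23 against the maximum total of 2500.
We can afford to lose at most 2500 − 2466 = 34, so at most ⌊34/23⌋ = 1 fall short, and at least 9 are ≥ 228.
Exactly 9 works: 9 values at 250 and 1 at 227 total 2477; lower one of the high values by 11 (still ≥ 228) to hit 2466.

9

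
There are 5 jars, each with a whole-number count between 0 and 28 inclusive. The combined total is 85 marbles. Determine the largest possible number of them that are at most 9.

Suppose k of them are at most 9. Those contribute at most 9 each and the rest at most 28 each.
So the total is at most 9k + 28(5 − k) = 140 − 19k. This must still be ≥ 85, so k ≤ 2.
k = 2 is achieved by 2 values at 9 and 3 at 28, total 102; lower one of the 28's by 17 (still > 9) to reach 85.

2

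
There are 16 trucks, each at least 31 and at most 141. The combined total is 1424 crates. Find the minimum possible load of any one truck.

To make one truck as small as possible, make the other 15 as large as possible.
The other 15 can take up 15 × 141 = 2115 ≥ 1424 − 31, so one truck can sit at its floor of 31.
Achievable: one at 31 and the other 15 totalling 1393, which fits since 15 × 31 ≤ 1393 ≤ 15 × 141.

31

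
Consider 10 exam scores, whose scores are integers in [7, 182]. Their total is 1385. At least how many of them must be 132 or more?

2

If only k of them are at least 132, the other 10 − k are at most 131, so the total is at most k·182 + (10 − k)·131.
This must reach 1385, so k·182 + (10 − k)·131 ≥ 1385, giving k ≥ 2.
Exactly 2 works: 2 values at 182 and 8 at 131 total 1412; lower one of the high values by 27 (still ≥ 132) to hit 1385.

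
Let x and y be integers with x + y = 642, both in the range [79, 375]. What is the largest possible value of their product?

For a fixed sum, the product xy is largest when x and y are as close as possible.
Taking x = 321 and y = 321 (both in [79, 375]) gives xy = 103041.

103041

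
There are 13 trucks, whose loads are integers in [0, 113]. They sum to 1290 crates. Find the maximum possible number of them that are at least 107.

With k values at 107 or above and the rest at least 0, the sum is at least 0 + 107k.
Since the sum is 1290, we need 107k ≤ 1290, i.e. k ≤ 12.
k = 12 is achieved by 12 values at 107 and 1 at 0, total 1284; add 6 to one value (staying below 107) to reach 1290.

12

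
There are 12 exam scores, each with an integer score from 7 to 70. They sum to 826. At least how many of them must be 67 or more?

Each value short of 67 is at most 66, costing at least 70 − 66 = 4 against the maximum total of 840.
We can afford to lose at most 840 − 826 = 14, so at most ⌊14/4⌋ = 3 fall short, and at least 9 are ≥ 67.
Exactly 9 works: 9 values at 70 and 3 at 66 total 828; lower one of the high values by 2 (still ≥ 67) to hit 826.

9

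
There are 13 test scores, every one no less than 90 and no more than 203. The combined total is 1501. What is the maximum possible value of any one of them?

To make one score as large as possible, make the other 12 as small as possible.
The other 12 contribute at least 12 × 90 = 1080, leaving at most 1501 − 1080 = 421.
But each score is capped at 203, so the maximum is 203.
Achievable: one at 203 and the other 12 totalling 1298, which fits since 12 × 90 ≤ 1298 ≤ 12 × 203.

203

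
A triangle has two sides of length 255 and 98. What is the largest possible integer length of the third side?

The third side must be less than 255 + 98 = 353.
The largest integer below 353 is 352.

352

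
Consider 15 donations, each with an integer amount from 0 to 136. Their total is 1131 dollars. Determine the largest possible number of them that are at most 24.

8

Suppose k of them are at most 24. Those contribute at most 24 each and the rest at most 136 each.
So the total is at most 24k + 136(15 − k) = 2040 − 112k. This must still be ≥ 1131, so k ≤ 8.
k = 8 is achieved by 8 values at 24 and 7 at 136, total 1144; lower one of the 136's by 13 (still > 24) to reach 1131.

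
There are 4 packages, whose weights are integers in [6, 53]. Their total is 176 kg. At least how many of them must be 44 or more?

1

Suppose at most 4 − j of them reach 44; then j values are ≤ 43 and the rest ≤ 53.
The total is then ≤ 43·j + 53·(4 − j) = 212 − 10j. For this to be ≥ 176 we need j ≤ 3, so at least 4 − 3 = 1 must reach 44.
Exactly 1 works: 1 value at 53 and 3 at 43 total 182; lower one of the high values by 6 (still ≥ 44) to hit 176.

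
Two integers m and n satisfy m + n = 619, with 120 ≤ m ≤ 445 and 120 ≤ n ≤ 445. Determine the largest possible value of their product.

mn = m(619 − m) is maximized when m is as near 619/2 as the bounds allow.
Taking m = 309 and n = 310 (both in [120, 445]) gives mn = 95790.

95790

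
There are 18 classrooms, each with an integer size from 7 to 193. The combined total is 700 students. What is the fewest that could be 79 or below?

Each value above 79 is at least 80, contributing at least 80 − 7 = 73 above the floor 7.
The sum exceeds the floor total 126 by 574, so at most ⌊574/73⌋ = 7 exceed 79, and at least 11 are ≤ 79.
Exactly 11 works: 11 values at 7 and 7 at 80 total 637; raise one of the low values by 63 (still ≤ 79) to hit 700.

11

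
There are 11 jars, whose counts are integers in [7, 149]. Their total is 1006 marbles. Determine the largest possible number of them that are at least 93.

10

Suppose k of them are at least 93. Those contribute at least 93 each and the other 11 − k at least 7 each.
So the total is at least 93k + 7(11 − k) = 77 + 86k. This must be ≤ 1006, giving k ≤ 10.
k = 10 is achieved by 10 values at 93 and 1 at 7, total 937; add 69 to one value (staying below 93) to reach 1006.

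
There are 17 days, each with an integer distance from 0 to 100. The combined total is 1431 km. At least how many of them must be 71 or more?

If only k of them are at least 71, the other 17 − k are at most 70, so the total is at most k·100 + (17 − k)·70.
This must reach 1431, so k·100 + (17 − k)·70 ≥ 1431, giving k ≥ 9.
Exactly 9 works: 9 values at 100 and 8 at 70 total 1460; lower one of the high values by 29 (still ≥ 71) to hit 1431.

9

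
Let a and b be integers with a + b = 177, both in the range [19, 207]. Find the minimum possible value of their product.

3002

Since a + b is fixed, pushing one of them to its bound minimizes the product.
The extreme feasible split is a = 19, b = 158, giving ab = 3002.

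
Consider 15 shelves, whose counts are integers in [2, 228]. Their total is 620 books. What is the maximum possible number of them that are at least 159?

3

Suppose k of them are at least 159. Those contribute at least 159 each and the other 15 − k at least 2 each.
So the total is at least 159k + 2(15 − k) = 30 + 157k. This must be ≤ 620, giving k ≤ 3.
k = 3 is achieved by 3 values at 159 and 12 at 2, total 501; add 119 to one value (staying below 159) to reach 620.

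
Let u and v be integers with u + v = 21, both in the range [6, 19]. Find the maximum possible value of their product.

uv = u(21 − u) is maximized when u is as near 21/2 as the bounds allow.
Taking u = 10 and v = 11 (both in [6, 19]) gives uv = 110.

110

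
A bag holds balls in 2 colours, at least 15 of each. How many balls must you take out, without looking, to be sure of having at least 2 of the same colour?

3

In the worst case you draw 1 of each of the 2 colours: 2 × 1 = 2.
One more forces 2 of some colour, so 2 + 1 = 3.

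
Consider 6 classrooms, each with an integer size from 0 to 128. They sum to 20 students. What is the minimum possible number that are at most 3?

1

If only k of them are at most 3, the other 6 − k are at least 4, so the total is at least (6 − k)·4 + k·0.
This is ≤ 20, so (6 − k)·4 + 0k ≤ 20, which gives k ≥ 1.
Exactly 1 works: 1 value at 0 and 5 at 4 total 20.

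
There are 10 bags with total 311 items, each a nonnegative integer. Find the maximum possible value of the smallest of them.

The 10 values sum to 311, so their minimum is at most ⌊311/10⌋ = 31.
Equality holds with 9 values of 31 and 1 value of 32.

31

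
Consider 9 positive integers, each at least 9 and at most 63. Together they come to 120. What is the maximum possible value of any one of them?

48

To make one integer as large as possible, make the other 8 as small as possible.
The other 8 contribute at least 8 × 9 = 72, leaving at most 120 − 72 = 48.
Since 48 ≤ 63, this is achievable: one at 48 and 8 at 9.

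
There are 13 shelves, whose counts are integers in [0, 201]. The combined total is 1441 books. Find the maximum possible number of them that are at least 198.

With k values at 198 or above and the rest at least 0, the sum is at least 0 + 198k.
Since the sum is 1441, we need 198k ≤ 1441, i.e. k ≤ 7.
k = 7 is achieved by 7 values at 198 and 6 at 0, total 1386; add 55 to one value (staying below 198) to reach 1441.

7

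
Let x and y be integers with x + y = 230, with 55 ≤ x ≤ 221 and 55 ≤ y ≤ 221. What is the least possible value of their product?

9625

xy = x(230 − x) is concave in x, so over [55, 175] it is minimized at an endpoint.
At the endpoint x = 55, y = 230 − 55 = 175, so xy = 55 × 175 = 9625.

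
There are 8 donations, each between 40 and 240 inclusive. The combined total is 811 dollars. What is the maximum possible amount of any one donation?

240

To make one donation as large as possible, make the other 7 as small as possible.
The other 7 contribute at least 7 × 40 = 280, leaving at most 811 − 280 = 531.
But each donation is capped at 240, so the maximum is 240.
Achievable: one at 240 and the other 7 totalling 571, which fits since 7 × 40 ≤ 571 ≤ 7 × 240.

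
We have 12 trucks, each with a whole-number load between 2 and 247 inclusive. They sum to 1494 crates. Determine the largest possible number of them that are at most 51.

Suppose k of them are at most 51. Those contribute at most 51 each and the rest at most 247 each.
So the total is at most 51k + 247(12 − k) = 2964 − 196k. This must still be ≥ 1494, so k ≤ 7.
k = 7 is achieved by 7 values at 51 and 5 at 247, total 1592; lower one of the 247's by 98 (still > 51) to reach 1494.

7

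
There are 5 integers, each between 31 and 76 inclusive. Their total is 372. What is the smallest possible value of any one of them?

68

Minimizing one value means maximizing the remaining 4.
The other 4 contribute at most 4 × 76 = 304, leaving at least 372 − 304 = 68.
Since 68 ≥ 31, this is achievable: one at 68 and 4 at 76.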